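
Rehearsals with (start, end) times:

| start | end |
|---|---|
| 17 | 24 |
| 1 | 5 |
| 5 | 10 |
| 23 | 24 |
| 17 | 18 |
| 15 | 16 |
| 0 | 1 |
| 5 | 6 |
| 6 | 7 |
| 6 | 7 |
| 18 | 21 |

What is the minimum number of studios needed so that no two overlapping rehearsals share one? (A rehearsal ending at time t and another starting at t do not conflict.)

3

The answer is the maximum number of intervals overlapping at any instant.
Events (time:±→running): 0:+→1 1:-→0 1:+→1 5:-→0 5:+→1 5:+→2 6:-→1 6:+→2 6:+→3 … peak 3.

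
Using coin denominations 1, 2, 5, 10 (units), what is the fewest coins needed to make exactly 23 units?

4

23 = 2×10 + 1×2 + 1×1
Total coins = 2 + 1 + 1 = 4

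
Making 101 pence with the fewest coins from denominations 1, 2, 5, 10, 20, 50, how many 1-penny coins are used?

Greedy: take as many of the largest coin as possible, then repeat with the remainder.
101 − 2×50→1 − 1×1→0
Count of 1: 1

1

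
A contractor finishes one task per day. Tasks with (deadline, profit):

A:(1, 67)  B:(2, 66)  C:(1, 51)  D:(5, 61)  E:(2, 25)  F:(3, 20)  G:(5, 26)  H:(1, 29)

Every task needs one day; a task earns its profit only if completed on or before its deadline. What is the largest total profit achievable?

240

Profit order: A=67 B=66 D=61 C=51 H=29 G=26 E=25 F=20
Assign: A→slot 1, B→slot 2, D→slot 5, C skipped, H skipped, G→slot 4, E skipped, F→slot 3.
Slots: [1:A] [2:B] [3:F] [4:G] [5:D]
Profit = 67 + 66 + 20 + 26 + 61 = 240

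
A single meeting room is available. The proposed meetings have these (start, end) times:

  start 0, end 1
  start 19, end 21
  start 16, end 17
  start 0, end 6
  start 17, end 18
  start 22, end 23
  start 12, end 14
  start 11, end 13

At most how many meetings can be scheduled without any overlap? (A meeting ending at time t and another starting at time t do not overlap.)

Sorted by end: (0,1)  (0,6)  (11,13)  (12,14)  (16,17)  (17,18)  (19,21)  (22,23)
take (0,1); take (11,13); take (16,17); take (17,18); take (19,21); take (22,23).
Selected 6 meetings.

6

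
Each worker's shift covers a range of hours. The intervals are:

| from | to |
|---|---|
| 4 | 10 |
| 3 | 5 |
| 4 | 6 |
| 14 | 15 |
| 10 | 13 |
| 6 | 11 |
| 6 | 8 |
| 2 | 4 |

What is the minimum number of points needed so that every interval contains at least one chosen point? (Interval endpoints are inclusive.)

4

By right end: [2,4]  [3,5]  [4,6]  [6,8]  [4,10]  [6,11]  [10,13]  [14,15]
[2,4] uncovered → point at 4; [6,8] uncovered → point at 8; [10,13] uncovered → point at 13; [14,15] uncovered → point at 15.
Points: 4, 8, 13, 15 (4 total).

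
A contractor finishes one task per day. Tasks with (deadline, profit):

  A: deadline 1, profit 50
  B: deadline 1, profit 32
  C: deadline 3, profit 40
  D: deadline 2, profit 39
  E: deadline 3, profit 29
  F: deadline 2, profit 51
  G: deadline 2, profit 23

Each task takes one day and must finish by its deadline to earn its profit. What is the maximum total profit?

141

Take jobs in profit order; each goes to the latest open slot no later than its deadline.
By profit: F(d2,51), A(d1,50), C(d3,40), D(d2,39), B(d1,32), E(d3,29), G(d2,23)
F→slot 2; A→slot 1; C→slot 3; D skipped; B skipped; E skipped; G skipped.
Profit = 50 + 51 + 40 = 141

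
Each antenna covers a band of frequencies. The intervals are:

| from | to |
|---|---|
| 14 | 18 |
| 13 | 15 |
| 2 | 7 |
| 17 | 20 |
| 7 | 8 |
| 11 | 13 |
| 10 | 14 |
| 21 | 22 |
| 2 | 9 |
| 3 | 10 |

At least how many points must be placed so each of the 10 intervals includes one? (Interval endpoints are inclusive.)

4

By right end: [2,7]  [7,8]  [2,9]  [3,10]  [11,13]  [10,14]  [13,15]  [14,18]  [17,20]  [21,22]
[2,7] uncovered → point at 7; [11,13] uncovered → point at 13; [14,18] uncovered → point at 18; [21,22] uncovered → point at 22.
Points: 7, 13, 18, 22 (4 total).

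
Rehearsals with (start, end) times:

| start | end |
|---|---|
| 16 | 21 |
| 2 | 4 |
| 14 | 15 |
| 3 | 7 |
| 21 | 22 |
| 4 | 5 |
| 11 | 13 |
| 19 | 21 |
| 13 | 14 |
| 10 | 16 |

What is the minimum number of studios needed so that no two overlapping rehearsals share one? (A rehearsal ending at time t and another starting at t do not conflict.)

Count concurrent intervals with a sweep; the peak is the room count.
Events (time:±→running): 2:+→1 3:+→2 … peak 2.

2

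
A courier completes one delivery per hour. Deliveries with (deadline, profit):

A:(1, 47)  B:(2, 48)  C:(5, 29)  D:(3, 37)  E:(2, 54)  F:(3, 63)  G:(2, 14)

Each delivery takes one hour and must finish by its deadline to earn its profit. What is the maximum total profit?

194

Sort by profit descending; place each in the latest free slot ≤ its deadline.
By profit: F(d3,63), E(d2,54), B(d2,48), A(d1,47), D(d3,37), C(d5,29), G(d2,14)
F→slot 3; E→slot 2; B→slot 1; A skipped; D skipped; C→slot 5; G skipped.
Profit = 48 + 54 + 63 + 29 = 194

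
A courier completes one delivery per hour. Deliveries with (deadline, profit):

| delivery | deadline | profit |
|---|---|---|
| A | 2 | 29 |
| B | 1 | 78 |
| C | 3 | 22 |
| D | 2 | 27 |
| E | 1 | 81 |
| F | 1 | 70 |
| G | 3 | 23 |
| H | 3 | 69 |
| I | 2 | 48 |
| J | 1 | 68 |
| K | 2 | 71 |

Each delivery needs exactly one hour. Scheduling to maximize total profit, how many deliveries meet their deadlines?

Sort by profit descending; place each in the latest free slot ≤ its deadline.
By profit: E(d1,81), B(d1,78), K(d2,71), F(d1,70), H(d3,69), J(d1,68), I(d2,48), A(d2,29), D(d2,27), G(d3,23), C(d3,22)
E→slot 1; B skipped; K→slot 2; F skipped; H→slot 3; J skipped; I skipped; A skipped; D skipped; G skipped; C skipped.
3 of 11 scheduled.

3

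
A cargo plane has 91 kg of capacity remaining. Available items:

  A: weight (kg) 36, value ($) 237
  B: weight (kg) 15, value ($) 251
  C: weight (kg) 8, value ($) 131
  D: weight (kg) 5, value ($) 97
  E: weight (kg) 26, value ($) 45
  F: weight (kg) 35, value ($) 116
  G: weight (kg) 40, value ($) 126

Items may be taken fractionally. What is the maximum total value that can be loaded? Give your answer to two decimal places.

Greedy by value/weight ratio, highest first.
Order: D (97/5=19.40) > B (251/15=16.73) > C (131/8=16.38) > A (237/36=6.58) > F (116/35=3.31) > G (126/40=3.15) > E (45/26=1.73)
Fill: take D (5 @ 97) → take B (15 @ 251) → take C (8 @ 131) → take A (36 @ 237) → take 27/35 of F → 89.49; 91/91 used.
Total value = 805.49

805.49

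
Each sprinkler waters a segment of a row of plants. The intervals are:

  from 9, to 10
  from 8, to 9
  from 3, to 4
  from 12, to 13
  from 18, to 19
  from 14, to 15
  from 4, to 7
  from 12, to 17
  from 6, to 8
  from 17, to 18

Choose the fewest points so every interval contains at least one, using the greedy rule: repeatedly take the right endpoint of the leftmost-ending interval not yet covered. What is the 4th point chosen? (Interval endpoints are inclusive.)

13

Sort by right endpoint; whenever an interval is uncovered, place a point at its right end.
Sorted: [3,4] [4,7] [6,8] [8,9] [9,10] [12,13] [14,15] [12,17] [17,18] [18,19]
{[3,4],[4,7]} hit by 4; {[6,8],[8,9]} hit by 8; {[9,10]} hit by 10; {[12,13]} hit by 13; {[14,15],[12,17]} hit by 15; {[17,18],[18,19]} hit by 18.
Points: 4, 8, 10, 13, 15, 18 (6 total).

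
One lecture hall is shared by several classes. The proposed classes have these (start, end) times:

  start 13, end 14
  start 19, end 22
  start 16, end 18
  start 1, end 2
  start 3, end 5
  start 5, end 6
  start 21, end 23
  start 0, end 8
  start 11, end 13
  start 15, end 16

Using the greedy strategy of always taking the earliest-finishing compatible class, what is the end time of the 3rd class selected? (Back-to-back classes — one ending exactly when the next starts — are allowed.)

6

By end time: (1,2), (3,5), (5,6), (0,8), (11,13), (13,14), (15,16), (16,18), (19,22), (21,23).
Pick (1,2); next start ≥ 2 → (3,5); next start ≥ 5 → (5,6); next start ≥ 6 → (11,13); next start ≥ 13 → (13,14); next start ≥ 14 → (15,16); next start ≥ 16 → (16,18); next start ≥ 18 → (19,22).
Selected: (1,2) (3,5) (5,6) (11,13) (13,14) (15,16) (16,18) (19,22)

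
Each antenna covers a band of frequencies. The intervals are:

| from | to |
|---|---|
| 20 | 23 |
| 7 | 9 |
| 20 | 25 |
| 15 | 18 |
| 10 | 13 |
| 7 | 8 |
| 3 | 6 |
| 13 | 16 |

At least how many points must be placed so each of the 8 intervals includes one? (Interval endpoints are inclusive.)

Process intervals by earliest right end; each time one isn't hit yet, stab at its right endpoint.
Sorted: [3,6] [7,8] [7,9] [10,13] [13,16] [15,18] [20,23] [20,25]
{[3,6]} hit by 6; {[7,8],[7,9]} hit by 8; {[10,13],[13,16]} hit by 13; {[15,18]} hit by 18; {[20,23],[20,25]} hit by 23.
Points: 6, 8, 13, 18, 23 (5 total).

5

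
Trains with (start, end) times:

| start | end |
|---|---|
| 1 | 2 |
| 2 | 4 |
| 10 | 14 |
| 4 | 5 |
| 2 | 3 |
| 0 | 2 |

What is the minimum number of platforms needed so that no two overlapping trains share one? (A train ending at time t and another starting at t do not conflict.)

2

The answer is the maximum number of intervals overlapping at any instant.
starts: [0, 1, 2, 2, 4, 10]
ends:   [2, 2, 3, 4, 5, 14]
s0→1 s1→2  — peak 2.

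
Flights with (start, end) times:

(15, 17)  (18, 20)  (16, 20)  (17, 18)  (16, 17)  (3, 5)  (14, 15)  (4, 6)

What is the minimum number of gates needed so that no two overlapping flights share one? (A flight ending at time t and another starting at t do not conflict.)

The answer is the maximum number of intervals overlapping at any instant.
starts: [3, 4, 14, 15, 16, 16, 17, 18]
ends:   [5, 6, 15, 17, 17, 18, 20, 20]
s3→1 s4→2 e5→1 e6→0 s14→1 e15→0 s15→1 s16→2 s16→3  — peak 3.

3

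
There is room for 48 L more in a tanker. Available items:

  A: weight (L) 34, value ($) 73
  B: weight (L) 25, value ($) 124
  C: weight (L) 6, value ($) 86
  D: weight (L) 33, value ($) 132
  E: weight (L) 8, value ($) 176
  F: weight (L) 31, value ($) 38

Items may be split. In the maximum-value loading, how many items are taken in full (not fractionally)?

3

Greedy by value/weight ratio, highest first.
Order: E (176/8=22.00) > C (86/6=14.33) > B (124/25=4.96) > D (132/33=4.00) > A (73/34=2.15) > F (38/31=1.23)
Fill: take E (8 @ 176) → take C (6 @ 86) → take B (25 @ 124) → take 9/33 of D → 36.00; 48/48 used.
3 item(s) taken whole; one partial (take 9/33 of D).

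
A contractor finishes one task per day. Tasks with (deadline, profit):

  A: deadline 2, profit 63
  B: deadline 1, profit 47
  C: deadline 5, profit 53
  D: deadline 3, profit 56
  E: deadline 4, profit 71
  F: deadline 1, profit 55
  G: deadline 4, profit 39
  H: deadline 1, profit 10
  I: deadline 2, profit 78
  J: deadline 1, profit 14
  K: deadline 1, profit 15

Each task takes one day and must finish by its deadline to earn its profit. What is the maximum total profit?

321

Profit order: I=78 E=71 A=63 D=56 F=55 C=53 B=47 G=39 K=15 J=14 H=10
Assign: I→slot 2, E→slot 4, A→slot 1, D→slot 3, F skipped, C→slot 5, B skipped, G skipped, K skipped, J skipped, H skipped.
Slots: [1:A] [2:I] [3:D] [4:E] [5:C]
Profit = 63 + 78 + 56 + 71 + 53 = 321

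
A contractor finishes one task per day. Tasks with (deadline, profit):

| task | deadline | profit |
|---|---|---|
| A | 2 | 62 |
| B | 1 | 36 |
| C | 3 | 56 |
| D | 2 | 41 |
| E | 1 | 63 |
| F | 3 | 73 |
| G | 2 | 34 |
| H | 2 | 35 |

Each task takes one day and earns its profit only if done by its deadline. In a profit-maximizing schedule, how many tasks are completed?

By profit: F(d3,73), E(d1,63), A(d2,62), C(d3,56), D(d2,41), B(d1,36), H(d2,35), G(d2,34)
F→slot 3; E→slot 1; A→slot 2; C skipped; D skipped; B skipped; H skipped; G skipped.
3 of 8 scheduled.

3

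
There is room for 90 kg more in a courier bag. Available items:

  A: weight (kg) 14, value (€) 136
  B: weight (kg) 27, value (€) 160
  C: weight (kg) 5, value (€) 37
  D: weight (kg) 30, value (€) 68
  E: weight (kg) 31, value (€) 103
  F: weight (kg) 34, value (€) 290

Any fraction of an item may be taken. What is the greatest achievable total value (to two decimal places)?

Ratios (sorted): A 9.71, F 8.53, C 7.40, B 5.93, E 3.32, D 2.27
take A (14 @ 136); take F (34 @ 290); take C (5 @ 37); take B (27 @ 160); take 10/31 of E → 33.23. Capacity used 90/90.
Total value = 656.23

656.23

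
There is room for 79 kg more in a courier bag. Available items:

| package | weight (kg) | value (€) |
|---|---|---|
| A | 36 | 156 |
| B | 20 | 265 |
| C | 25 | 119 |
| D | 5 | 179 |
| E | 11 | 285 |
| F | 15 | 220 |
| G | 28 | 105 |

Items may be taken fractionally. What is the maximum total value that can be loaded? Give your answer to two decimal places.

1081.00

Sort by value per unit weight and fill in that order.
Ratios (sorted): D 35.80, E 25.91, F 14.67, B 13.25, C 4.76, A 4.33, G 3.75
take D (5 @ 179); take E (11 @ 285); take F (15 @ 220); take B (20 @ 265); take C (25 @ 119); take 3/36 of A → 13.00. Capacity used 79/79.
Total value = 1081.00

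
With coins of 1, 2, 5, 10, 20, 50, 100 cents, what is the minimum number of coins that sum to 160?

3

160 − 1×100→60 − 1×50→10 − 1×10→0
Total coins = 1 + 1 + 1 = 3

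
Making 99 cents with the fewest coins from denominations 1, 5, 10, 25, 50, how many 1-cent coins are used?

4

Greedy: take as many of the largest coin as possible, then repeat with the remainder.
99 − 1×50→49 − 1×25→24 − 2×10→4 − 4×1→0
Count of 1: 4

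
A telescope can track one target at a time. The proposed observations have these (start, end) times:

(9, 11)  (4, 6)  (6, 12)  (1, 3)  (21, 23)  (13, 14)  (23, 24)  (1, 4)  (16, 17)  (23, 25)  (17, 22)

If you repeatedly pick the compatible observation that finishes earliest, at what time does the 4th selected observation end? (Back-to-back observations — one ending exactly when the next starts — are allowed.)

14

Sort by end time and greedily take each interval whose start is ≥ the last chosen end.
By end time: (1,3), (1,4), (4,6), (9,11), (6,12), (13,14), (16,17), (17,22), (21,23), (23,24), (23,25).
Pick (1,3); next start ≥ 3 → (4,6); next start ≥ 6 → (9,11); next start ≥ 11 → (13,14); next start ≥ 14 → (16,17); next start ≥ 17 → (17,22); next start ≥ 22 → (23,24).
Selected: (1,3) (4,6) (9,11) (13,14) (16,17) (17,22) (23,24)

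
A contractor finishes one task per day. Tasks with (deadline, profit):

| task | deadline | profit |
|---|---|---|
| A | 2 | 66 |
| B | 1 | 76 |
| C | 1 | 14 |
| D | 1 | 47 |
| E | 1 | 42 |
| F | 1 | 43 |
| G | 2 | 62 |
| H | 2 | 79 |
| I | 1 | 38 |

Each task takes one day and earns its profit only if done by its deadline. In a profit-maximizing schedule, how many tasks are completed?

2

Take jobs in profit order; each goes to the latest open slot no later than its deadline.
Profit order: H=79 B=76 A=66 G=62 D=47 F=43 E=42 I=38 C=14
Assign: H→slot 2, B→slot 1, A skipped, G skipped, D skipped, F skipped, E skipped, I skipped, C skipped.
Slots: [1:B] [2:H]
2 of 9 scheduled.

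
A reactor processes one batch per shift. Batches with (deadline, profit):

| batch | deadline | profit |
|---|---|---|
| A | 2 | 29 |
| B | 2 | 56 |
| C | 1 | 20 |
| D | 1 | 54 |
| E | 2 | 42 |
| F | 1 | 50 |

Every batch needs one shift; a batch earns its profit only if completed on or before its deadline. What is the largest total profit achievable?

Sort by profit descending; place each in the latest free slot ≤ its deadline.
By profit: B(d2,56), D(d1,54), F(d1,50), E(d2,42), A(d2,29), C(d1,20)
B→slot 2; D→slot 1; F skipped; E skipped; A skipped; C skipped.
Profit = 54 + 56 = 110

110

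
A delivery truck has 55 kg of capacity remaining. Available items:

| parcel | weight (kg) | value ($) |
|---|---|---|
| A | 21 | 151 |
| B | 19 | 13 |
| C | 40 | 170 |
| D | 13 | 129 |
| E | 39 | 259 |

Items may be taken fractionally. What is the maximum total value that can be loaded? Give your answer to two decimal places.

419.46

Sort by value per unit weight and fill in that order.
Order: D (129/13=9.92) > A (151/21=7.19) > E (259/39=6.64) > C (170/40=4.25) > B (13/19=0.68)
Fill: take D (13 @ 129) → take A (21 @ 151) → take 21/39 of E → 139.46; 55/55 used.
Total value = 419.46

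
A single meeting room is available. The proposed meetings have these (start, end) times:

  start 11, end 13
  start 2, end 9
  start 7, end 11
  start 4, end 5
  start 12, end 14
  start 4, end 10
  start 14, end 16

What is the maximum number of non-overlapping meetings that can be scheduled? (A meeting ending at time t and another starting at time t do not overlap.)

4

Greedy by earliest finish: after sorting by end time, pick each interval compatible with the last pick.
By end time: (4,5), (2,9), (4,10), (7,11), (11,13), (12,14), (14,16).
Pick (4,5); next start ≥ 5 → (7,11); next start ≥ 11 → (11,13); next start ≥ 13 → (14,16).
Selected 4 meetings.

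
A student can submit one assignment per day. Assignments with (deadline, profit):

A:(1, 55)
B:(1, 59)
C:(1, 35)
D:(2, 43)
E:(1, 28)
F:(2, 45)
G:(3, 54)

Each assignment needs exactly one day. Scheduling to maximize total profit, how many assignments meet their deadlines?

Sort by profit descending; place each in the latest free slot ≤ its deadline.
By profit: B(d1,59), A(d1,55), G(d3,54), F(d2,45), D(d2,43), C(d1,35), E(d1,28)
B→slot 1; A skipped; G→slot 3; F→slot 2; D skipped; C skipped; E skipped.
3 of 7 scheduled.

3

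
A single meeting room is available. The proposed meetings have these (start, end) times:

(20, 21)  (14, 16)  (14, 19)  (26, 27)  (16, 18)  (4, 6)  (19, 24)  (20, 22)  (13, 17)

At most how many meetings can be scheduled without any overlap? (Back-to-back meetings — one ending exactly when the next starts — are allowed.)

Sort by end time and greedily take each interval whose start is ≥ the last chosen end.
By end time: (4,6), (14,16), (13,17), (16,18), (14,19), (20,21), (20,22), (19,24), (26,27).
Pick (4,6); next start ≥ 6 → (14,16); next start ≥ 16 → (16,18); next start ≥ 18 → (20,21); next start ≥ 21 → (26,27).
Selected 5 meetings.

5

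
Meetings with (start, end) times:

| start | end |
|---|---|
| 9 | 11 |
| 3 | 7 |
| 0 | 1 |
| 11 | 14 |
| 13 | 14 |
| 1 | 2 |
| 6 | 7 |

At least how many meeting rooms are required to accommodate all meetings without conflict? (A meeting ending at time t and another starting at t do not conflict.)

2

Count concurrent intervals with a sweep; the peak is the room count.
Events (time:±→running): 0:+→1 1:-→0 1:+→1 2:-→0 3:+→1 6:+→2 … peak 2.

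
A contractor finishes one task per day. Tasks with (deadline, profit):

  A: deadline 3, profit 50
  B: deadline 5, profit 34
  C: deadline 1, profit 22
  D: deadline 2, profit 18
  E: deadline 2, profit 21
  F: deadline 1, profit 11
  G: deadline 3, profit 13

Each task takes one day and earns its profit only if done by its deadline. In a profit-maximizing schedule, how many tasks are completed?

4

Take jobs in profit order; each goes to the latest open slot no later than its deadline.
By profit: A(d3,50), B(d5,34), C(d1,22), E(d2,21), D(d2,18), G(d3,13), F(d1,11)
A→slot 3; B→slot 5; C→slot 1; E→slot 2; D skipped; G skipped; F skipped.
4 of 7 scheduled.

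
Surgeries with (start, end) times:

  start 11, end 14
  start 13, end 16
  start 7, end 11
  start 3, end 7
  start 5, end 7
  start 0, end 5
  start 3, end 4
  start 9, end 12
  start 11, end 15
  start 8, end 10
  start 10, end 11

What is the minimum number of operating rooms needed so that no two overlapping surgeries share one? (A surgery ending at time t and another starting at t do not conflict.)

Count concurrent intervals with a sweep; the peak is the room count.
Events (time:±→running): 0:+→1 3:+→2 3:+→3 … peak 3.

3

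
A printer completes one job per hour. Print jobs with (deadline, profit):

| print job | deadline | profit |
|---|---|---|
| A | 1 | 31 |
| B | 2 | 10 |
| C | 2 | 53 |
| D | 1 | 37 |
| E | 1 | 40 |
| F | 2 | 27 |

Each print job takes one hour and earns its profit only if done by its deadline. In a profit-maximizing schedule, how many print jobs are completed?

2

Sort by profit descending; place each in the latest free slot ≤ its deadline.
By profit: C(d2,53), E(d1,40), D(d1,37), A(d1,31), F(d2,27), B(d2,10)
C→slot 2; E→slot 1; D skipped; A skipped; F skipped; B skipped.
2 of 6 scheduled.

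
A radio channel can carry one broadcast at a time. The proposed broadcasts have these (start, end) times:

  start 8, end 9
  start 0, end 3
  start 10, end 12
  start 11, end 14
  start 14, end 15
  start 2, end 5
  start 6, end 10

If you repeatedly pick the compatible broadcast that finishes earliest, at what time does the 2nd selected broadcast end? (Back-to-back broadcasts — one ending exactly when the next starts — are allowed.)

9

Sorted by end: (0,3)  (2,5)  (8,9)  (6,10)  (10,12)  (11,14)  (14,15)
take (0,3); skip (2,5); take (8,9); skip (6,10); take (10,12); skip (11,14); take (14,15).
Selected: (0,3) (8,9) (10,12) (14,15)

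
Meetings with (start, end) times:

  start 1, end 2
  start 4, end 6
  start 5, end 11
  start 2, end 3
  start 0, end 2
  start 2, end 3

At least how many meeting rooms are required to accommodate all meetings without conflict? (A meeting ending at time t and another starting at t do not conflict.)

2

The answer is the maximum number of intervals overlapping at any instant.
Events (time:±→running): 0:+→1 1:+→2 … peak 2.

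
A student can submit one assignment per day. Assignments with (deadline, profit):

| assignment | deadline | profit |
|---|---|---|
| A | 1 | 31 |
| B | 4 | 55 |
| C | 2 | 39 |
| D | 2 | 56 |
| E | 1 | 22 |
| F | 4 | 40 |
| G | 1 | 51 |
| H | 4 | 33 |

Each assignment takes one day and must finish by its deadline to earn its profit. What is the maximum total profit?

202

By profit: D(d2,56), B(d4,55), G(d1,51), F(d4,40), C(d2,39), H(d4,33), A(d1,31), E(d1,22)
D→slot 2; B→slot 4; G→slot 1; F→slot 3; C skipped; H skipped; A skipped; E skipped.
Profit = 51 + 56 + 40 + 55 = 202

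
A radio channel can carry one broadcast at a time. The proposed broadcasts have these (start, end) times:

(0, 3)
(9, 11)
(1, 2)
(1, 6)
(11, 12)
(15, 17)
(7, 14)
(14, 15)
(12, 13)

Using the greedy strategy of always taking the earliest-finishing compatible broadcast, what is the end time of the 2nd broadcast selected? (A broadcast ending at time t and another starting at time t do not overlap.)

11

Sort by end time and greedily take each interval whose start is ≥ the last chosen end.
Sorted by end: (1,2)  (0,3)  (1,6)  (9,11)  (11,12)  (12,13)  (7,14)  (14,15)  (15,17)
take (1,2); skip (0,3); take (9,11); take (11,12); take (12,13); skip (7,14); take (14,15); take (15,17).
Selected: (1,2) (9,11) (11,12) (12,13) (14,15) (15,17)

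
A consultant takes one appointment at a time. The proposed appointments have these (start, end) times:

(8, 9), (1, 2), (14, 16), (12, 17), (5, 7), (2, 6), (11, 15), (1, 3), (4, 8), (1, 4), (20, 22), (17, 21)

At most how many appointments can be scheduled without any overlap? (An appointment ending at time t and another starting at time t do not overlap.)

By end time: (1,2), (1,3), (1,4), (2,6), (5,7), (4,8), (8,9), (11,15), (14,16), (12,17), (17,21), (20,22).
Pick (1,2); next start ≥ 2 → (2,6); next start ≥ 6 → (8,9); next start ≥ 9 → (11,15); next start ≥ 15 → (17,21).
Selected 5 appointments.

5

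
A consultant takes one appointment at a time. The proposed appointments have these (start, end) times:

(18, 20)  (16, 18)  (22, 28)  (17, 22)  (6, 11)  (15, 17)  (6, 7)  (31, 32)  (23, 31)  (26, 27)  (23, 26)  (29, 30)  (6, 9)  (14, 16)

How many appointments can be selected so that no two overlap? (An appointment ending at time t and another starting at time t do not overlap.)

Sort by end time and greedily take each interval whose start is ≥ the last chosen end.
By end time: (6,7), (6,9), (6,11), (14,16), (15,17), (16,18), (18,20), (17,22), (23,26), (26,27), (22,28), (29,30), (23,31), (31,32).
Pick (6,7); next start ≥ 7 → (14,16); next start ≥ 16 → (16,18); next start ≥ 18 → (18,20); next start ≥ 20 → (23,26); next start ≥ 26 → (26,27); next start ≥ 27 → (29,30); next start ≥ 30 → (31,32).
Selected 8 appointments.

8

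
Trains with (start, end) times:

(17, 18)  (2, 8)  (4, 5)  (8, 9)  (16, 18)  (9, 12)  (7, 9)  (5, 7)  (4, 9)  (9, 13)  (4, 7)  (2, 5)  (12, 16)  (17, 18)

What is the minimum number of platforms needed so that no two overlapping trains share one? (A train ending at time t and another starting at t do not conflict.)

5

Events (time:±→running): 2:+→1 2:+→2 4:+→3 4:+→4 4:+→5 … peak 5.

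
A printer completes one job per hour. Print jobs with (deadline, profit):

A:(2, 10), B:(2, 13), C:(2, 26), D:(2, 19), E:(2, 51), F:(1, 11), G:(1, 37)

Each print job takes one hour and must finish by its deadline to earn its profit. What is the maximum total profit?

88

Profit order: E=51 G=37 C=26 D=19 B=13 F=11 A=10
Assign: E→slot 2, G→slot 1, C skipped, D skipped, B skipped, F skipped, A skipped.
Slots: [1:G] [2:E]
Profit = 37 + 51 = 88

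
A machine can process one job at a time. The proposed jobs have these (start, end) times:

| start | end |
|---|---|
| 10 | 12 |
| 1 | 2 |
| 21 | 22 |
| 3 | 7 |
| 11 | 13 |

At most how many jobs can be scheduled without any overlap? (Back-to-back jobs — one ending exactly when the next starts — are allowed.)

4

Sorted by end: (1,2)  (3,7)  (10,12)  (11,13)  (21,22)
take (1,2); take (3,7); take (10,12); take (21,22).
Selected 4 jobs.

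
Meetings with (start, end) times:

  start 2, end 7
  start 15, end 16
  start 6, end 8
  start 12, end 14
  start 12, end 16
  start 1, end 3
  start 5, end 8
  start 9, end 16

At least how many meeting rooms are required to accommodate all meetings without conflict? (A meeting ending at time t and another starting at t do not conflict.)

Count concurrent intervals with a sweep; the peak is the room count.
starts: [1, 2, 5, 6, 9, 12, 12, 15]
ends:   [3, 7, 8, 8, 14, 16, 16, 16]
s1→1 s2→2 e3→1 s5→2 s6→3  — peak 3.

3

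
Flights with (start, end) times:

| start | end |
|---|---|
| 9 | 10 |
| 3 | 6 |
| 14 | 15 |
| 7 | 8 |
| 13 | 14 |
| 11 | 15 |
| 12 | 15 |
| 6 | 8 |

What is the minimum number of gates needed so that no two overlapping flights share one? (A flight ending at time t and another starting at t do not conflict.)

Events (time:±→running): 3:+→1 6:-→0 6:+→1 7:+→2 8:-→1 8:-→0 9:+→1 10:-→0 11:+→1 12:+→2 13:+→3 … peak 3.

3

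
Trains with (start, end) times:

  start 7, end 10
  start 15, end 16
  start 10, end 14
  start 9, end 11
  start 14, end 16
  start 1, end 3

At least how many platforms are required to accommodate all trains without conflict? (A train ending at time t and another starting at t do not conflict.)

starts: [1, 7, 9, 10, 14, 15]
ends:   [3, 10, 11, 14, 16, 16]
s1→1 e3→0 s7→1 s9→2  — peak 2.

2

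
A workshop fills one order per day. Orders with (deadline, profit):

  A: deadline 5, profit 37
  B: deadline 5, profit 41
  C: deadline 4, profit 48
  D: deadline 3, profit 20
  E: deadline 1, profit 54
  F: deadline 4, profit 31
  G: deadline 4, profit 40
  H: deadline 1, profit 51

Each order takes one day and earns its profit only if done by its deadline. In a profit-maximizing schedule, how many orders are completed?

Sort by profit descending; place each in the latest free slot ≤ its deadline.
By profit: E(d1,54), H(d1,51), C(d4,48), B(d5,41), G(d4,40), A(d5,37), F(d4,31), D(d3,20)
E→slot 1; H skipped; C→slot 4; B→slot 5; G→slot 3; A→slot 2; F skipped; D skipped.
5 of 8 scheduled.

5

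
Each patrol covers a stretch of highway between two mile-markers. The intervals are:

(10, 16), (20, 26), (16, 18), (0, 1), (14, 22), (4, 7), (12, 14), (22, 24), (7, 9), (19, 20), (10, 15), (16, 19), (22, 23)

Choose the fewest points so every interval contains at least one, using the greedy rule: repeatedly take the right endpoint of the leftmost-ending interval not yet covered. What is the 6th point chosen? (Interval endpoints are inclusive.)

23

Sort by right endpoint; whenever an interval is uncovered, place a point at its right end.
By right end: [0,1]  [4,7]  [7,9]  [12,14]  [10,15]  [10,16]  [16,18]  [16,19]  [19,20]  [14,22]  [22,23]  [22,24]  [20,26]
[0,1] uncovered → point at 1; [4,7] uncovered → point at 7; [12,14] uncovered → point at 14; [16,18] uncovered → point at 18; [19,20] uncovered → point at 20; [22,23] uncovered → point at 23.
Points: 1, 7, 14, 18, 20, 23 (6 total).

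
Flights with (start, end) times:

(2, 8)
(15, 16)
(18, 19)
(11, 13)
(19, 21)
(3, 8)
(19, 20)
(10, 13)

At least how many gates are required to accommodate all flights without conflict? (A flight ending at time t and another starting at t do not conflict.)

Events (time:±→running): 2:+→1 3:+→2 … peak 2.

2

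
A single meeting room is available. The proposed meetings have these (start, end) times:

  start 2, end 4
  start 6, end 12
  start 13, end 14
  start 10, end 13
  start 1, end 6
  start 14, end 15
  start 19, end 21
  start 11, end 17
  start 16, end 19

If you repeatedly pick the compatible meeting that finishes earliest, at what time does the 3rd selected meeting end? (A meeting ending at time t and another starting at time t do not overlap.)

By end time: (2,4), (1,6), (6,12), (10,13), (13,14), (14,15), (11,17), (16,19), (19,21).
Pick (2,4); next start ≥ 4 → (6,12); next start ≥ 12 → (13,14); next start ≥ 14 → (14,15); next start ≥ 15 → (16,19); next start ≥ 19 → (19,21).
Selected: (2,4) (6,12) (13,14) (14,15) (16,19) (19,21)

14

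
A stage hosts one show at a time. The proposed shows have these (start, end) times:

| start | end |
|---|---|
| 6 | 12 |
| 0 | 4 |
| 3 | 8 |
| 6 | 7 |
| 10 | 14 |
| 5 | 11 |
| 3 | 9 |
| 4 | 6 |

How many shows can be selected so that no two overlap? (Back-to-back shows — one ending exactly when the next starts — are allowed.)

4

Order by finish time; keep every interval that doesn't clash with the previous kept one.
By end time: (0,4), (4,6), (6,7), (3,8), (3,9), (5,11), (6,12), (10,14).
Pick (0,4); next start ≥ 4 → (4,6); next start ≥ 6 → (6,7); next start ≥ 7 → (10,14).
Selected 4 shows.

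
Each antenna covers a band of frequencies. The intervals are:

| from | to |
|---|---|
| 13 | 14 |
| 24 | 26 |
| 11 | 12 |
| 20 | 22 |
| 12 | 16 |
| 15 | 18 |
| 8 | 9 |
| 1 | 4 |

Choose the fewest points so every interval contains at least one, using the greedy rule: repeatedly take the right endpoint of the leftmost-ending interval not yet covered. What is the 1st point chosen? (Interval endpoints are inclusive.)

Sorted: [1,4] [8,9] [11,12] [13,14] [12,16] [15,18] [20,22] [24,26]
{[1,4]} hit by 4; {[8,9]} hit by 9; {[11,12]} hit by 12; {[13,14],[12,16]} hit by 14; {[15,18]} hit by 18; {[20,22]} hit by 22; {[24,26]} hit by 26.
Points: 4, 9, 12, 14, 18, 22, 26 (7 total).

4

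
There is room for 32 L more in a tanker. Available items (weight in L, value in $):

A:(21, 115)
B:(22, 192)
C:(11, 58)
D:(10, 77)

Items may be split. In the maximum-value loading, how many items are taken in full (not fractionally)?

Order: B (192/22=8.73) > D (77/10=7.70) > A (115/21=5.48) > C (58/11=5.27)
Fill: take B (22 @ 192) → take D (10 @ 77); 32/32 used.
2 item(s) taken whole.

2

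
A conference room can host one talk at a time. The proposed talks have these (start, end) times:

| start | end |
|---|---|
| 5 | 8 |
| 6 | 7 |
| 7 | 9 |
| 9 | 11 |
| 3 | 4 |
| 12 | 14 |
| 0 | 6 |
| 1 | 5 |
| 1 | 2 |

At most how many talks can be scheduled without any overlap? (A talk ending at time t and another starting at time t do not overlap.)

By end time: (1,2), (3,4), (1,5), (0,6), (6,7), (5,8), (7,9), (9,11), (12,14).
Pick (1,2); next start ≥ 2 → (3,4); next start ≥ 4 → (6,7); next start ≥ 7 → (7,9); next start ≥ 9 → (9,11); next start ≥ 11 → (12,14).
Selected 6 talks.

6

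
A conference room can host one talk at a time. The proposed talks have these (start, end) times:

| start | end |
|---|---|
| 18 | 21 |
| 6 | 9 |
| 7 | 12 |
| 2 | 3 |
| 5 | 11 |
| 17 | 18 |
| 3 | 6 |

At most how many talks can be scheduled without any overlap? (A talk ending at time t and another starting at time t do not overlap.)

5

Greedy by earliest finish: after sorting by end time, pick each interval compatible with the last pick.
Sorted by end: (2,3)  (3,6)  (6,9)  (5,11)  (7,12)  (17,18)  (18,21)
take (2,3); take (3,6); take (6,9); take (17,18); take (18,21).
Selected 5 talks.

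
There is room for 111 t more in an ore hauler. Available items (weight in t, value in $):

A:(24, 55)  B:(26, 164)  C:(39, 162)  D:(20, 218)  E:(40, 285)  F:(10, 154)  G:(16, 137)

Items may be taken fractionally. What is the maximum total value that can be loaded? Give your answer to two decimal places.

Greedy by value/weight ratio, highest first.
Order: F (154/10=15.40) > D (218/20=10.90) > G (137/16=8.56) > E (285/40=7.12) > B (164/26=6.31) > C (162/39=4.15) > A (55/24=2.29)
Fill: take F (10 @ 154) → take D (20 @ 218) → take G (16 @ 137) → take E (40 @ 285) → take 25/26 of B → 157.69; 111/111 used.
Total value = 951.69

951.69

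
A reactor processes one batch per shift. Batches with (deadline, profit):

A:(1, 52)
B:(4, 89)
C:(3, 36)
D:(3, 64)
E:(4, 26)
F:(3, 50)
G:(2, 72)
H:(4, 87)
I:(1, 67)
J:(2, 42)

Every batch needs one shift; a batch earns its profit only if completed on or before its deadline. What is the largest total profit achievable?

315

By profit: B(d4,89), H(d4,87), G(d2,72), I(d1,67), D(d3,64), A(d1,52), F(d3,50), J(d2,42), C(d3,36), E(d4,26)
B→slot 4; H→slot 3; G→slot 2; I→slot 1; D skipped; A skipped; F skipped; J skipped; C skipped; E skipped.
Profit = 67 + 72 + 87 + 89 = 315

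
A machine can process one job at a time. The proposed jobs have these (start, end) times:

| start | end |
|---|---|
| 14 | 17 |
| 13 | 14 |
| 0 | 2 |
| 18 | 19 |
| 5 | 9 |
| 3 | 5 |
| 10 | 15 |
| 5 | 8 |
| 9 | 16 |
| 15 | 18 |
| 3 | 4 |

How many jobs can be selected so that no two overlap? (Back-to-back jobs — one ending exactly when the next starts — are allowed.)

6

Sorted by end: (0,2)  (3,4)  (3,5)  (5,8)  (5,9)  (13,14)  (10,15)  (9,16)  (14,17)  (15,18)  (18,19)
take (0,2); take (3,4); take (5,8); skip (5,9); take (13,14); take (14,17); skip (15,18); take (18,19).
Selected 6 jobs.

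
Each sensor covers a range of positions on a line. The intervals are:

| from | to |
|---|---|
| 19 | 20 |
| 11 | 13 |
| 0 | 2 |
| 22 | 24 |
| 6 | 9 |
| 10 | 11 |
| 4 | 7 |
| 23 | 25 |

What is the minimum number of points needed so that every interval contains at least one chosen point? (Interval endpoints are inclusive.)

Sort by right endpoint; whenever an interval is uncovered, place a point at its right end.
Sorted: [0,2] [4,7] [6,9] [10,11] [11,13] [19,20] [22,24] [23,25]
{[0,2]} hit by 2; {[4,7],[6,9]} hit by 7; {[10,11],[11,13]} hit by 11; {[19,20]} hit by 20; {[22,24],[23,25]} hit by 24.
Points: 2, 7, 11, 20, 24 (5 total).

5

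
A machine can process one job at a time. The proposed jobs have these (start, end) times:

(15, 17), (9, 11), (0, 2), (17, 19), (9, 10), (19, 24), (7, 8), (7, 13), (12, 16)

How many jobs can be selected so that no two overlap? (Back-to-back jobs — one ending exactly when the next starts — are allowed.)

6

By end time: (0,2), (7,8), (9,10), (9,11), (7,13), (12,16), (15,17), (17,19), (19,24).
Pick (0,2); next start ≥ 2 → (7,8); next start ≥ 8 → (9,10); next start ≥ 10 → (12,16); next start ≥ 16 → (17,19); next start ≥ 19 → (19,24).
Selected 6 jobs.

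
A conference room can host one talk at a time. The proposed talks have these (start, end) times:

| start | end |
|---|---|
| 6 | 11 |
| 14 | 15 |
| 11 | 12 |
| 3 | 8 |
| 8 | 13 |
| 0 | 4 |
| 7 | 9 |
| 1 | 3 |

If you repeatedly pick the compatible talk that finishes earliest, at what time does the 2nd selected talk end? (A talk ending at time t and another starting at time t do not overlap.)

8

Sorted by end: (1,3)  (0,4)  (3,8)  (7,9)  (6,11)  (11,12)  (8,13)  (14,15)
take (1,3); take (3,8); take (11,12); take (14,15).
Selected: (1,3) (3,8) (11,12) (14,15)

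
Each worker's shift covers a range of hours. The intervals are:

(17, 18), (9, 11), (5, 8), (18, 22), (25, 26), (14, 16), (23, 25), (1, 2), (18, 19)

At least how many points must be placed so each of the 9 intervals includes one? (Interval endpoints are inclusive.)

6

By right end: [1,2]  [5,8]  [9,11]  [14,16]  [17,18]  [18,19]  [18,22]  [23,25]  [25,26]
[1,2] uncovered → point at 2; [5,8] uncovered → point at 8; [9,11] uncovered → point at 11; [14,16] uncovered → point at 16; [17,18] uncovered → point at 18; [23,25] uncovered → point at 25.
Points: 2, 8, 11, 16, 18, 25 (6 total).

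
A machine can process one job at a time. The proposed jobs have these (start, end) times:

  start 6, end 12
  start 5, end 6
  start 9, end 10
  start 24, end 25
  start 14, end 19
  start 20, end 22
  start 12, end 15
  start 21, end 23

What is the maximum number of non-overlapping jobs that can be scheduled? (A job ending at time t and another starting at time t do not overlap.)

Order by finish time; keep every interval that doesn't clash with the previous kept one.
Sorted by end: (5,6)  (9,10)  (6,12)  (12,15)  (14,19)  (20,22)  (21,23)  (24,25)
take (5,6); take (9,10); skip (6,12); take (12,15); skip (14,19); take (20,22); take (24,25).
Selected 5 jobs.

5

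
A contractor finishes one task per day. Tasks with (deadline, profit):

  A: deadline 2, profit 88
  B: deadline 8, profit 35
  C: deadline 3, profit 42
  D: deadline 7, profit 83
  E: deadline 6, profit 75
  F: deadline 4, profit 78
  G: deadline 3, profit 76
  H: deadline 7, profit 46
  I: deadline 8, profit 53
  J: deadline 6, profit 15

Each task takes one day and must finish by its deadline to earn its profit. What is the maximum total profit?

541

By profit: A(d2,88), D(d7,83), F(d4,78), G(d3,76), E(d6,75), I(d8,53), H(d7,46), C(d3,42), B(d8,35), J(d6,15)
A→slot 2; D→slot 7; F→slot 4; G→slot 3; E→slot 6; I→slot 8; H→slot 5; C→slot 1; B skipped; J skipped.
Profit = 42 + 88 + 76 + 78 + 46 + 75 + 83 + 53 = 541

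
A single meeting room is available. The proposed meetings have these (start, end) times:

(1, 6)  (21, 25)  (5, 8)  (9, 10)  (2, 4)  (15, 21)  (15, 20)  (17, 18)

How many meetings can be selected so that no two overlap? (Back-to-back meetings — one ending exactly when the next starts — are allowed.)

5

Greedy by earliest finish: after sorting by end time, pick each interval compatible with the last pick.
Sorted by end: (2,4)  (1,6)  (5,8)  (9,10)  (17,18)  (15,20)  (15,21)  (21,25)
take (2,4); take (5,8); take (9,10); take (17,18); take (21,25).
Selected 5 meetings.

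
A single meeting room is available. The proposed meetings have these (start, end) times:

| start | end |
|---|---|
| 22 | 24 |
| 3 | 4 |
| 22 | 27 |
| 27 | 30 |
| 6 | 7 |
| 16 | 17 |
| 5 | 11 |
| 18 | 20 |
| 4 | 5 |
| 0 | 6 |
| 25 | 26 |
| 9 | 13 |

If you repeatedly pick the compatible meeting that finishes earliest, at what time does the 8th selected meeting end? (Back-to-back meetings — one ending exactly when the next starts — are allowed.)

26

By end time: (3,4), (4,5), (0,6), (6,7), (5,11), (9,13), (16,17), (18,20), (22,24), (25,26), (22,27), (27,30).
Pick (3,4); next start ≥ 4 → (4,5); next start ≥ 5 → (6,7); next start ≥ 7 → (9,13); next start ≥ 13 → (16,17); next start ≥ 17 → (18,20); next start ≥ 20 → (22,24); next start ≥ 24 → (25,26); next start ≥ 26 → (27,30).
Selected: (3,4) (4,5) (6,7) (9,13) (16,17) (18,20) (22,24) (25,26) (27,30)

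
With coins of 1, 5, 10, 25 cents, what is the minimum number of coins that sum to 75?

Greedy: take as many of the largest coin as possible, then repeat with the remainder.
75 = 3×25
Total coins = 3 = 3

3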